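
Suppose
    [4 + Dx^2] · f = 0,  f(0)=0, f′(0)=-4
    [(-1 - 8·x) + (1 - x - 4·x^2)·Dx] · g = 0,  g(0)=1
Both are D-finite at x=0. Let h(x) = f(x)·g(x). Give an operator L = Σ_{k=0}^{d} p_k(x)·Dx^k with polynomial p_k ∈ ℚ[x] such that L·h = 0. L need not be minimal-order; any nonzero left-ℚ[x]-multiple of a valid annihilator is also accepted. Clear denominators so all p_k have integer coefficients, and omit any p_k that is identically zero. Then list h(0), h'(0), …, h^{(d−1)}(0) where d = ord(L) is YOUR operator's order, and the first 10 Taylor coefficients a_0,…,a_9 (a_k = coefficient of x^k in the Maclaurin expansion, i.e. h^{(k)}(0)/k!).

f: a_k = 0, -4, 0, 8/3, 0, -8/15, 0, 16/315, 0, -8/2835, …
g: a_k = 1, 1, 5, 9, 29, 65, 181, 441, 1165, 2929, …
h₀=f·g: eliminate ⇒ L₀, order ≤ 2·1.
L = (4 + 4·x + 16·x^2) + (2 + 16·x)·Dx + (-1 + x + 4·x^2)·Dx^2  (order 2).
h: a_k = 0, -4, -4, -52/3, -100/3, -516/5, -3548/15, -204524/315, -502556/315, -11885876/2835, …
ICs: h(0) = 0, h′(0) = -4.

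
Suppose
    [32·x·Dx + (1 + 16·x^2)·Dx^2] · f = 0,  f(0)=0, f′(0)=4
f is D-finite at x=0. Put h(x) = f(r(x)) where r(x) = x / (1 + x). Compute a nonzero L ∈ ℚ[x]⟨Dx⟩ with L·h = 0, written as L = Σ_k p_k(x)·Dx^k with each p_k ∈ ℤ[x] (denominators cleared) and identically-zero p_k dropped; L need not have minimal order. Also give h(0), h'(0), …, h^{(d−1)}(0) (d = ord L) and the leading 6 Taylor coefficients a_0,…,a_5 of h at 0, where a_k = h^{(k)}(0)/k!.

L = (2 + 34·x)·Dx + (1 + 2·x + 17·x^2)·Dx^2  (order 2).
h: a_k = 0, 4, -4, -52/3, 60, 404/5, …
ICs: h(0) = 0, h′(0) = 4.

f: a_k = 0, 4, 0, -64/3, 0, 1024/5, …
f∘r: x↦r, Dx↦Dx/r' in L_f ⇒ L₀.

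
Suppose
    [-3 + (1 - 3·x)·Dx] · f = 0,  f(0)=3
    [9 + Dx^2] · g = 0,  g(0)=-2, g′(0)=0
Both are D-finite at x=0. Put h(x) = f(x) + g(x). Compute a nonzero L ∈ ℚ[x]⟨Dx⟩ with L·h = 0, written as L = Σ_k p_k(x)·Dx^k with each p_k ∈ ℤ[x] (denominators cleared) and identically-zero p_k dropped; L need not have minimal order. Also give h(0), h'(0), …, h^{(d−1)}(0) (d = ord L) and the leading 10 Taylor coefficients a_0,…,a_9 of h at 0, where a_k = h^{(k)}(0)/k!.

f: a_k = 3, 9, 27, 81, 243, 729, 2187, 6561, 19683, 59049, …
g: a_k = -2, 0, 9, 0, -27/4, 0, 81/40, 0, -729/2240, 0, …
h₀=f+g: left-lcm gives L₀, ord ≤ 3.
L = (63 - 54·x + 81·x^2) + (-9 + 45·x - 81·x^2 + 81·x^3)·Dx + (7 - 6·x + 9·x^2)·Dx^2 + (-1 + 5·x - 9·x^2 + 9·x^3)·Dx^3  (order 3).
h: a_k = 1, 9, 36, 81, 945/4, 729, 87561/40, 6561, 44089191/2240, 59049, …
ICs: h(0) = 1, h′(0) = 9, h′′(0) = 72.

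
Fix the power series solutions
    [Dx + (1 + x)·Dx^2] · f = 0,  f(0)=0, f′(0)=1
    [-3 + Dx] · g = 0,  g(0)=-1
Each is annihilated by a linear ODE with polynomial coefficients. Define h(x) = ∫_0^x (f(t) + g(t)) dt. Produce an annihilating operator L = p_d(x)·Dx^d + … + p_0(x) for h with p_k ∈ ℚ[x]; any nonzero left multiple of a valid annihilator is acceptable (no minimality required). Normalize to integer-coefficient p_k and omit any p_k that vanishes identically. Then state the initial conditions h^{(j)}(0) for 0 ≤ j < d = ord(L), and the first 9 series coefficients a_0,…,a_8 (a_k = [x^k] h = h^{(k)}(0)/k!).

f: a_k = 0, 1, -1/2, 1/3, -1/4, 1/5, -1/6, 1/7, -1/8, …
g: a_k = -1, -3, -9/2, -9/2, -27/8, -81/40, -81/80, -243/560, -729/4480, …
Sum ⇒ L₀ = lclm(L_f,L_g) in ℚ(x)⟨Dx⟩.
∫: right-multiply L₀ by Dx.
L = (-15 - 9·x)·Dx^2 + (-7 - 18·x - 9·x^2)·Dx^3 + (4 + 7·x + 3·x^2)·Dx^4  (order 4).
h: a_k = 0, -1, -1, -5/3, -25/24, -29/40, -73/240, -283/1680, -163/4480, …
ICs: h(0) = 0, h′(0) = -1, h′′(0) = -2, h′′′(0) = -10.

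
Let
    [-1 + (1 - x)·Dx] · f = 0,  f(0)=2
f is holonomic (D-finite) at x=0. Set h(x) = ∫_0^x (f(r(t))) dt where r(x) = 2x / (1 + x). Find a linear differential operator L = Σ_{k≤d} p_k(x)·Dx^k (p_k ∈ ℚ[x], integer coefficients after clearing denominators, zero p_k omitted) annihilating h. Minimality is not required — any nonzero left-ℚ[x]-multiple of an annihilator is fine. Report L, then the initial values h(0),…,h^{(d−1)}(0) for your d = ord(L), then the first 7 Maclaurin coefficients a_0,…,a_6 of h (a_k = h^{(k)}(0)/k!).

L = 2·Dx + (-1 + x^2)·Dx^2  (order 2).
h: a_k = 0, 2, 2, 4/3, 1, 4/5, 2/3, …
ICs: h(0) = 0, h′(0) = 2.

f: a_k = 2, 2, 2, 2, 2, 2, 2, …
Change of var in L_f (x↦r) gives L₀.
∫: right-multiply L₀ by Dx.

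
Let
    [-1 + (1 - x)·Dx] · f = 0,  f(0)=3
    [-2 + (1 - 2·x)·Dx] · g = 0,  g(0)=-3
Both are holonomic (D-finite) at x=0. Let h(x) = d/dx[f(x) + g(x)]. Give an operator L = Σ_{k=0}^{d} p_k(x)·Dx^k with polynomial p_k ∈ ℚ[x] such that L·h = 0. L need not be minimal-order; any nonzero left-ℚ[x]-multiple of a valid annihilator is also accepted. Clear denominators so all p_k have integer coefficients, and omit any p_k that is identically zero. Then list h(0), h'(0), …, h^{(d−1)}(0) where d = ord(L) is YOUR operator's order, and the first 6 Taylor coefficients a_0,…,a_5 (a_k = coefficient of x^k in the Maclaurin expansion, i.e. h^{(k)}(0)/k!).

L = 12 + (-9 + 12·x)·Dx + (1 - 3·x + 2·x^2)·Dx^2  (order 2).
h: a_k = -3, -18, -63, -180, -465, -1134, …
ICs: h(0) = -3, h′(0) = -18.

f: a_k = 3, 3, 3, 3, 3, 3, …
g: a_k = -3, -6, -12, -24, -48, -96, …
h₀=f+g: left-lcm gives L₀, ord ≤ 2.
Differentiate: ansatz ord ≤ ord L₀ ⇒ L.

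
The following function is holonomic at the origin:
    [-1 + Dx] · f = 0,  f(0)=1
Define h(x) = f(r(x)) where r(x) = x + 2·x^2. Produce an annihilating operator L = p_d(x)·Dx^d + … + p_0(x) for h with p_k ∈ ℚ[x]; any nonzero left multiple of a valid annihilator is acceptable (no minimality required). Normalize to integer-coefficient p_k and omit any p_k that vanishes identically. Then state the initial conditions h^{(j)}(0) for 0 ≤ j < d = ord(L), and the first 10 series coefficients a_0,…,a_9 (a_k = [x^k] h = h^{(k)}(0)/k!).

f: a_k = 1, 1, 1/2, 1/6, 1/24, 1/120, 1/720, 1/5040, 1/40320, 1/362880, …
Substitute x→r, Dx→(1/r')Dx; clear ⇒ L₀.
L = (-1 - 4·x) + Dx  (order 1).
h: a_k = 1, 1, 5/2, 13/6, 73/24, 281/120, 1741/720, 1697/1008, 57233/40320, 328753/362880, …
ICs: h(0) = 1.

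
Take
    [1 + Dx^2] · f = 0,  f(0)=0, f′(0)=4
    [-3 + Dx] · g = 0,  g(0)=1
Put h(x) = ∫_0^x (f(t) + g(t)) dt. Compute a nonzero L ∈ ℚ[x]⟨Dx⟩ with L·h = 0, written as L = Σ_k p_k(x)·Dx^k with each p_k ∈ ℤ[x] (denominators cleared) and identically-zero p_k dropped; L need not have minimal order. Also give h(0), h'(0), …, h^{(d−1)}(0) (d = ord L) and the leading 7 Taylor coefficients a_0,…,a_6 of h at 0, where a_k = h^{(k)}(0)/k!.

L = -3·Dx + Dx^2 - 3·Dx^3 + Dx^4  (order 4).
h: a_k = 0, 1, 7/2, 3/2, 23/24, 27/40, 247/720, …
ICs: h(0) = 0, h′(0) = 1, h′′(0) = 7, h′′′(0) = 9.

f: a_k = 0, 4, 0, -2/3, 0, 1/30, 0, …
g: a_k = 1, 3, 9/2, 9/2, 27/8, 81/40, 81/80, …
f+g: L₀ = lclm(L_f,L_g), ord ≤ 2+1.
∫: right-multiply L₀ by Dx.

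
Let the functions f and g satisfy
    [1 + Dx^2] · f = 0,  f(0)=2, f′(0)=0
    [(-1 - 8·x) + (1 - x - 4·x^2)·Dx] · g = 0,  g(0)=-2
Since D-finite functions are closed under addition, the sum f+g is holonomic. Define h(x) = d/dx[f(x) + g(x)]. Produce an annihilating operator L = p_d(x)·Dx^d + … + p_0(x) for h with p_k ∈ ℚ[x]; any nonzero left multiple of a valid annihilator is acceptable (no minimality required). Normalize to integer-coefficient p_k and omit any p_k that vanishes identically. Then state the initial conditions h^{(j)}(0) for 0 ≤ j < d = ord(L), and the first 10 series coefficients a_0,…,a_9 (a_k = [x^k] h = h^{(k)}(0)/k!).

f: a_k = 2, 0, -1, 0, 1/12, 0, -1/360, 0, 1/20160, 0, …
g: a_k = -2, -2, -10, -18, -58, -130, -362, -882, -2330, -5858, …
Weyl lclm of L_f,L_g ⇒ L₀ (ord ≤ 3).
Derive L from L₀ (diff closure).
L = (706 + 4324·x + 19178·x^2 + 15080·x^3 + 30400·x^4 + 1152·x^5 + 1536·x^6) + (-55 - 431·x + 153·x^2 + 1009·x^3 + 3620·x^4 + 5904·x^5 + 448·x^6 + 512·x^7)·Dx + (706 + 4324·x + 19178·x^2 + 15080·x^3 + 30400·x^4 + 1152·x^5 + 1536·x^6)·Dx^2 + (-55 - 431·x + 153·x^2 + 1009·x^3 + 3620·x^4 + 5904·x^5 + 448·x^6 + 512·x^7)·Dx^3  (order 3).
h: a_k = -2, -22, -54, -695/3, -650, -130321/60, -6174, -46972799/2520, -52722, -27538963201/181440, …
ICs: h(0) = -2, h′(0) = -22, h′′(0) = -108.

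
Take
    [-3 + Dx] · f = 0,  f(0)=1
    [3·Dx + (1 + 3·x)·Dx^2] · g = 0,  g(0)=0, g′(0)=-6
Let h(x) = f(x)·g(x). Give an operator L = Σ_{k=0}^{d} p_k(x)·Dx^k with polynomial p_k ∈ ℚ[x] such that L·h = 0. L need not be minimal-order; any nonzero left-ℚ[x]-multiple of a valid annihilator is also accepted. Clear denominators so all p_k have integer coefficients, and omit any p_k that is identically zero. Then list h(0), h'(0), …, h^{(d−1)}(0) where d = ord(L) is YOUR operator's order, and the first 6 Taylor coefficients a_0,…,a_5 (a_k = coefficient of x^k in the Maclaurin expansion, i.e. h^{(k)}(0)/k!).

L = 27·x + (-3 - 18·x)·Dx + (1 + 3·x)·Dx^2  (order 2).
h: a_k = 0, -6, -9, -18, 0, -729/20, …
ICs: h(0) = 0, h′(0) = -6.

f: a_k = 1, 3, 9/2, 9/2, 27/8, 81/40, …
g: a_k = 0, -6, 9, -18, 81/2, -486/5, …
Product ⇒ symmetric product L₀, ord ≤ 2.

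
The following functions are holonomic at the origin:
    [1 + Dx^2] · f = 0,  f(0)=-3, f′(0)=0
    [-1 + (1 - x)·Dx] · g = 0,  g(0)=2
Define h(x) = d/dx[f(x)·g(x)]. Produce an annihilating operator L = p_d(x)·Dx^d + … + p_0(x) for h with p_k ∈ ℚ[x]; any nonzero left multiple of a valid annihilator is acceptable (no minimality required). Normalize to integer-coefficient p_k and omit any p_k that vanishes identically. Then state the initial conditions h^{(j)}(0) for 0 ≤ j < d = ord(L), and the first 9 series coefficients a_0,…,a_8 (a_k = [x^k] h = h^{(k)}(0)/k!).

f: a_k = -3, 0, 3/2, 0, -1/8, 0, 1/240, 0, -1/13440, …
g: a_k = 2, 2, 2, 2, 2, 2, 2, 2, 2, …
L₀ := L_f ⊗_s L_g (sym. prod.), ord ≤ 2.
Derive L from L₀ (diff closure).
L = (-1 - 2·x + x^2) + (-2 + 2·x)·Dx + (1 - 2·x + x^2)·Dx^2  (order 2).
h: a_k = -6, -6, -9, -13, -65/4, -389/20, -2723/120, -4357/168, -13071/448, …
ICs: h(0) = -6, h′(0) = -6.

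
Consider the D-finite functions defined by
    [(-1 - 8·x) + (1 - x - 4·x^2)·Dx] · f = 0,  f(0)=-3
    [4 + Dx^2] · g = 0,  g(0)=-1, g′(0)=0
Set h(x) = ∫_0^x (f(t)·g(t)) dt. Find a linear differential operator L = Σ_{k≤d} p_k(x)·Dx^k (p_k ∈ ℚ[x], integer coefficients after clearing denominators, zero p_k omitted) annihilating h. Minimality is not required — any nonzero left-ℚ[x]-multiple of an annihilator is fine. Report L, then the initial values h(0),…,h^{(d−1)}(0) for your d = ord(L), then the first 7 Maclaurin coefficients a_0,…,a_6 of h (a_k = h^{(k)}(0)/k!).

L = (4 + 4·x + 16·x^2)·Dx + (2 + 16·x)·Dx^2 + (-1 + x + 4·x^2)·Dx^3  (order 3).
h: a_k = 0, 3, 3/2, 3, 21/4, 59/5, 143/6, …
ICs: h(0) = 0, h′(0) = 3, h′′(0) = 3.

f: a_k = -3, -3, -15, -27, -87, -195, -543, …
g: a_k = -1, 0, 2, 0, -2/3, 0, 4/45, …
f·g: L₀ = L_f ⊗_s L_g, ord ≤ 1·2.
h=∫h₀ ⇒ L = L₀·Dx.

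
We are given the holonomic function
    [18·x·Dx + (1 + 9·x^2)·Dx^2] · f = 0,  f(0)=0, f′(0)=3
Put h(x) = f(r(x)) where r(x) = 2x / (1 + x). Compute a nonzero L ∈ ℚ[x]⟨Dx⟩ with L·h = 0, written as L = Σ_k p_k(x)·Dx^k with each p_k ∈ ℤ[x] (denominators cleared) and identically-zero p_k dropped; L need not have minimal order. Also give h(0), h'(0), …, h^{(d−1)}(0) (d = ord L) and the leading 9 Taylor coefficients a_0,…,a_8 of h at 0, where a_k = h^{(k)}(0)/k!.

f: a_k = 0, 3, 0, -9, 0, 243/5, 0, -2187/7, 0, …
h₀=f(r): pull back L_f along r ⇒ L₀.
L = (2 + 74·x)·Dx + (1 + 2·x + 37·x^2)·Dx^2  (order 2).
h: a_k = 0, 6, -6, -66, 210, 5646/5, -7062, -124158/7, 227010, …
ICs: h(0) = 0, h′(0) = 6.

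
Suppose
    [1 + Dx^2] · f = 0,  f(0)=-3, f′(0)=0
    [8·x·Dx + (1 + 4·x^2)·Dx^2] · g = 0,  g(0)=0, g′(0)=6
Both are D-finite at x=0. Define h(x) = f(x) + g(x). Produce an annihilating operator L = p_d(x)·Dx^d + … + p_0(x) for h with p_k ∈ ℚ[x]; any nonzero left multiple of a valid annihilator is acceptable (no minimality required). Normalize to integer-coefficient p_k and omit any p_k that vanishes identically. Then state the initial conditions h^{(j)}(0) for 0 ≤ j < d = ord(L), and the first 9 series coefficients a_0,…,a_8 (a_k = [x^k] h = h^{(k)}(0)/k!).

L = (-376·x + 1600·x^3 + 128·x^5)·Dx + (-7 + 76·x^2 + 432·x^4 + 64·x^6)·Dx^2 + (-376·x + 1600·x^3 + 128·x^5)·Dx^3 + (-7 + 76·x^2 + 432·x^4 + 64·x^6)·Dx^4  (order 4).
h: a_k = -3, 6, 3/2, -8, -1/8, 96/5, 1/240, -384/7, -1/13440, …
ICs: h(0) = -3, h′(0) = 6, h′′(0) = 3, h′′′(0) = -48.

f: a_k = -3, 0, 3/2, 0, -1/8, 0, 1/240, 0, -1/13440, …
g: a_k = 0, 6, 0, -8, 0, 96/5, 0, -384/7, 0, …
f+g: L₀ = lclm(L_f,L_g), ord ≤ 2+2.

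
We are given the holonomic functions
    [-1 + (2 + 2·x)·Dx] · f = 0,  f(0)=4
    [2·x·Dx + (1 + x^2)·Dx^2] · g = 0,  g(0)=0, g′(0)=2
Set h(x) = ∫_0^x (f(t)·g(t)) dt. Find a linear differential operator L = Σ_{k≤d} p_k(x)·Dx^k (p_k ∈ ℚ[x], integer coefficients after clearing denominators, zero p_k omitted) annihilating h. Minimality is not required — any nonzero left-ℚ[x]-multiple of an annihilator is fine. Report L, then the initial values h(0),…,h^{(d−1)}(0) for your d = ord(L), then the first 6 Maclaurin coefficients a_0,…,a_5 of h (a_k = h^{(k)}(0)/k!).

L = (3 - 4·x - x^2)·Dx + (-4 + 4·x + 12·x^2 + 4·x^3)·Dx^2 + (4 + 8·x + 8·x^2 + 8·x^3 + 4·x^4)·Dx^3  (order 3).
h: a_k = 0, 0, 4, 4/3, -11/12, -1/6, …
ICs: h(0) = 0, h′(0) = 0, h′′(0) = 8.

f: a_k = 4, 2, -1/2, 1/4, -5/32, 7/64, …
g: a_k = 0, 2, 0, -2/3, 0, 2/5, …
f·g: L₀ = L_f ⊗_s L_g, ord ≤ 1·2.
h=∫₀ˣh₀: take L = L₀·Dx.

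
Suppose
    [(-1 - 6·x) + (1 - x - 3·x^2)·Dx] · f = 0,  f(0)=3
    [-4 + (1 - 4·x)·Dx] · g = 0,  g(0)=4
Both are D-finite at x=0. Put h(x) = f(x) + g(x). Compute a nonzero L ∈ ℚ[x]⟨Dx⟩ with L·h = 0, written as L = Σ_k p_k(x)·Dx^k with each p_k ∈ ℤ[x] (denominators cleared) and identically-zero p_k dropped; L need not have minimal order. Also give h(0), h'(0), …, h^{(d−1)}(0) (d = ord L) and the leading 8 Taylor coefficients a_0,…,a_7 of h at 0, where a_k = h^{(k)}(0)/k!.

L = (-72·x + 72·x^2 - 96·x^3) + (8 - 6·x - 66·x^2 + 112·x^3 - 192·x^4)·Dx + (-1 + 7·x - 15·x^2 + 10·x^3 + 20·x^4 - 48·x^5)·Dx^2  (order 2).
h: a_k = 7, 19, 76, 277, 1081, 4216, 16675, 66187, …
ICs: h(0) = 7, h′(0) = 19.

f: a_k = 3, 3, 12, 21, 57, 120, 291, 651, …
g: a_k = 4, 16, 64, 256, 1024, 4096, 16384, 65536, …
h₀=f+g: left-lcm gives L₀, ord ≤ 2.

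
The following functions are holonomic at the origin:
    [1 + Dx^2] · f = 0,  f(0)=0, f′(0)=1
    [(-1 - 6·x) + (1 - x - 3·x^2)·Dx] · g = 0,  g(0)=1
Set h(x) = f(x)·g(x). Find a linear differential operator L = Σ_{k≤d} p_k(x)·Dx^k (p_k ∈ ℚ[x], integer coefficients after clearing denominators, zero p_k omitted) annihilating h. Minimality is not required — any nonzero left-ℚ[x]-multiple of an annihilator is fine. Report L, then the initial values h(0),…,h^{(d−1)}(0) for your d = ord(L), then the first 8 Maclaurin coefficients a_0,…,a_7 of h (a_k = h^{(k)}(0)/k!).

f: a_k = 0, 1, 0, -1/6, 0, 1/120, 0, -1/5040, …
g: a_k = 1, 1, 4, 7, 19, 40, 97, 217, …
h₀=f·g: eliminate ⇒ L₀, order ≤ 2·1.
L = (5 + x + 3·x^2) + (2 + 12·x)·Dx + (-1 + x + 3·x^2)·Dx^2  (order 2).
h: a_k = 0, 1, 1, 23/6, 41/6, 2201/120, 4661/120, 473087/5040, …
ICs: h(0) = 0, h′(0) = 1.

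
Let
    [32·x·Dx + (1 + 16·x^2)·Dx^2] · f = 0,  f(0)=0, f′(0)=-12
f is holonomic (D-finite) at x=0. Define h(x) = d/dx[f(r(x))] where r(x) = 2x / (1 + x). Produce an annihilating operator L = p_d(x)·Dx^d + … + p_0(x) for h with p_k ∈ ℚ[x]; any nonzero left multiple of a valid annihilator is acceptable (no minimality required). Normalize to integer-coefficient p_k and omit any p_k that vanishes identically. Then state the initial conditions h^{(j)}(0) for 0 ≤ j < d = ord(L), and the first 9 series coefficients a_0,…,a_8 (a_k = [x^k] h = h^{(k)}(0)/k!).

L = (2 + 130·x) + (1 + 2·x + 65·x^2)·Dx  (order 1).
h: a_k = -24, 48, 1464, -6048, -83064, 559248, 4280664, -44912448, -188418264, …
ICs: h(0) = -24.

f: a_k = 0, -12, 0, 64, 0, -3072/5, 0, 49152/7, 0, …
L₀ from L_f via x↦r, Dx↦r'^{-1}Dx.
h₀' ⇒ L via d/dx closure of L₀.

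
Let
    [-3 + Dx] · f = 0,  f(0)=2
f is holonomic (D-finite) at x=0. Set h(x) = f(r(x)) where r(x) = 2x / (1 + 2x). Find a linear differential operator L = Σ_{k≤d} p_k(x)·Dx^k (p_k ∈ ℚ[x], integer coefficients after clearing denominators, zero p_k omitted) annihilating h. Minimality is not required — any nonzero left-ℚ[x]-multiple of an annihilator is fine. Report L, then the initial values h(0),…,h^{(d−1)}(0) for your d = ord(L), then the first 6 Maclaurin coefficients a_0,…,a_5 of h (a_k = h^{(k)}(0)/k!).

f: a_k = 2, 6, 9, 9, 27/4, 81/20, …
Substitute x→r, Dx→(1/r')Dx; clear ⇒ L₀.
L = -6 + (1 + 4·x + 4·x^2)·Dx  (order 1).
h: a_k = 2, 12, 12, -24, 12, 168/5, …
ICs: h(0) = 2.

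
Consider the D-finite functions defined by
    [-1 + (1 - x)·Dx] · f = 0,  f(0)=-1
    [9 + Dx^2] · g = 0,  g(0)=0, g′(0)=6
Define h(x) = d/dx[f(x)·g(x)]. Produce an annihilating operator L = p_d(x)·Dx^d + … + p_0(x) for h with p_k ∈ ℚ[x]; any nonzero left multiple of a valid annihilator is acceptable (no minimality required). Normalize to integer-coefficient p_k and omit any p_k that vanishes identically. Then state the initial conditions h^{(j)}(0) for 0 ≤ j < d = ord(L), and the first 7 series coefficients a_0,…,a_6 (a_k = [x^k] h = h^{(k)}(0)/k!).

f: a_k = -1, -1, -1, -1, -1, -1, -1, …
g: a_k = 0, 6, 0, -9, 0, 81/20, 0, …
Product ⇒ symmetric product L₀, ord ≤ 2.
Differentiate: ansatz ord ≤ ord L₀ ⇒ L.
L = (7 - 18·x + 9·x^2) + (-2 + 2·x)·Dx + (1 - 2·x + x^2)·Dx^2  (order 2).
h: a_k = -6, -12, 9, 12, -21/4, -63/10, -51/40, …
ICs: h(0) = -6, h′(0) = -12.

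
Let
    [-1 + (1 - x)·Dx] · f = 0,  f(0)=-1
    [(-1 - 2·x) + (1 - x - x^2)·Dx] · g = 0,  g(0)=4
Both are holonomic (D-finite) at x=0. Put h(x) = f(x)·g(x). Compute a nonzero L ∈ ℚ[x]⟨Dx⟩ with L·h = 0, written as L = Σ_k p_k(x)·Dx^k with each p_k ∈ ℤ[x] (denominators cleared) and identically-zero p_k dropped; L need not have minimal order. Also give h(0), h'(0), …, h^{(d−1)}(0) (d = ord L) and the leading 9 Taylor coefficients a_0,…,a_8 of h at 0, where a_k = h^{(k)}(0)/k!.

L = (-2 + 3·x^2) + (1 - 2·x + x^3)·Dx  (order 1).
h: a_k = -4, -8, -16, -28, -48, -80, -132, -216, -352, …
ICs: h(0) = -4.

f: a_k = -1, -1, -1, -1, -1, -1, -1, -1, -1, …
g: a_k = 4, 4, 8, 12, 20, 32, 52, 84, 136, …
Sym-product of L_f,L_g gives L₀ (≤ ord 1).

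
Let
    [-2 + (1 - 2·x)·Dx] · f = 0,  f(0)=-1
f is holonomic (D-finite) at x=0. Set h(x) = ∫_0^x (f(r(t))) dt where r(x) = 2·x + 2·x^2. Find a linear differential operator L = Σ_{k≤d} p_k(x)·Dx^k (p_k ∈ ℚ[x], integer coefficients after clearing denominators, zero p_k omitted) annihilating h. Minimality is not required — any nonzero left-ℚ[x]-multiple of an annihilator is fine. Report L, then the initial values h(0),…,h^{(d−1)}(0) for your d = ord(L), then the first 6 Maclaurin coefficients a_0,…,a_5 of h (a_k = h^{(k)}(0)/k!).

L = (4 + 8·x)·Dx + (-1 + 4·x + 4·x^2)·Dx^2  (order 2).
h: a_k = 0, -1, -2, -20/3, -24, -464/5, …
ICs: h(0) = 0, h′(0) = -1.

f: a_k = -1, -2, -4, -8, -16, -32, …
f∘r: x↦r, Dx↦Dx/r' in L_f ⇒ L₀.
Integrate: L := L₀·Dx.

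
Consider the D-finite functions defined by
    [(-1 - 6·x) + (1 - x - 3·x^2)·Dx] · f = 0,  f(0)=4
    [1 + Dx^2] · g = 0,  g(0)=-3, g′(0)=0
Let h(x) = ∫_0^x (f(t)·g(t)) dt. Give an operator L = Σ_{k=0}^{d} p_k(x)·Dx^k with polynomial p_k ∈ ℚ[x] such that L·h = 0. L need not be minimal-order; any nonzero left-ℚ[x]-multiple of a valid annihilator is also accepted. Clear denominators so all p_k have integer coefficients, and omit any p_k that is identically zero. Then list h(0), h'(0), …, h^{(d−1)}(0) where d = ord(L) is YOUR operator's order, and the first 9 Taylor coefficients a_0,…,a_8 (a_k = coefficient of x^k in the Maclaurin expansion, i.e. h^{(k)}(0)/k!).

L = (5 + x + 3·x^2)·Dx + (2 + 12·x)·Dx^2 + (-1 + x + 3·x^2)·Dx^3  (order 3).
h: a_k = 0, -12, -6, -14, -39/2, -409/10, -877/12, -9017/60, -142049/480, …
ICs: h(0) = 0, h′(0) = -12, h′′(0) = -12.

f: a_k = 4, 4, 16, 28, 76, 160, 388, 868, 2032, …
g: a_k = -3, 0, 3/2, 0, -1/8, 0, 1/240, 0, -1/13440, …
h₀=f·g: eliminate ⇒ L₀, order ≤ 1·2.
h=∫₀ˣh₀: take L = L₀·Dx.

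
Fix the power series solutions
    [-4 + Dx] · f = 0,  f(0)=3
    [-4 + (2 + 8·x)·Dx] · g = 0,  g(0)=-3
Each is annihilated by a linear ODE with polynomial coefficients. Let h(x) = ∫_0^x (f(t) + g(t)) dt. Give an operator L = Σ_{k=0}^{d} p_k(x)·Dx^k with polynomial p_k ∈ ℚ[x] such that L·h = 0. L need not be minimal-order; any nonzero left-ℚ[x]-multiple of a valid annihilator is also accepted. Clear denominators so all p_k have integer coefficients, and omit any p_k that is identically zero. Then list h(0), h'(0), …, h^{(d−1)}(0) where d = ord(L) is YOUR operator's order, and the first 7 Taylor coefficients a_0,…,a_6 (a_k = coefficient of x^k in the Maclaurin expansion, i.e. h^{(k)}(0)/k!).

f: a_k = 3, 12, 24, 32, 32, 128/5, 256/15, …
g: a_k = -3, -6, 6, -12, 30, -84, 252, …
h₀=f+g: left-lcm gives L₀, ord ≤ 2.
Integrate: L := L₀·Dx.
L = (24 + 64·x)·Dx + (-10 - 64·x - 128·x^2)·Dx^2 + (1 + 12·x + 32·x^2)·Dx^3  (order 3).
h: a_k = 0, 0, 3, 10, 5, 62/5, -146/15, …
ICs: h(0) = 0, h′(0) = 0, h′′(0) = 6.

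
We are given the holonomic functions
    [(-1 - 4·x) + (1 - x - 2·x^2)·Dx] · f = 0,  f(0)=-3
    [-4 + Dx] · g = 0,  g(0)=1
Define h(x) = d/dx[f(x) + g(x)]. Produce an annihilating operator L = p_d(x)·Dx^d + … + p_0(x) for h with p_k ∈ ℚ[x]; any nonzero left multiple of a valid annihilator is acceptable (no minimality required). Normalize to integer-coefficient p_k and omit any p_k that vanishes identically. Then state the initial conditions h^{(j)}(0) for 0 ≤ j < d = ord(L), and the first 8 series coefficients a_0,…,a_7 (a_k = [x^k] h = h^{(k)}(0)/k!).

f: a_k = -3, -3, -9, -15, -33, -63, -129, -255, …
g: a_k = 1, 4, 8, 32/3, 32/3, 128/15, 256/45, 1024/315, …
L₀ := lclm(L_f,L_g); ord L₀ ≤ 1+1.
Differentiate: ansatz ord ≤ ord L₀ ⇒ L.
L = (12 + 240·x + 288·x^2 + 768·x^3 + 384·x^4) + (-7 - 56·x - 160·x^2 - 160·x^3 + 160·x^4 + 128·x^5)·Dx + (1 - x + 22·x^2 - 8·x^3 - 64·x^4 - 32·x^5)·Dx^2  (order 2).
h: a_k = 1, -2, -13, -268/3, -817/3, -11098/15, -79301/45, -1288664/315, …
ICs: h(0) = 1, h′(0) = -2.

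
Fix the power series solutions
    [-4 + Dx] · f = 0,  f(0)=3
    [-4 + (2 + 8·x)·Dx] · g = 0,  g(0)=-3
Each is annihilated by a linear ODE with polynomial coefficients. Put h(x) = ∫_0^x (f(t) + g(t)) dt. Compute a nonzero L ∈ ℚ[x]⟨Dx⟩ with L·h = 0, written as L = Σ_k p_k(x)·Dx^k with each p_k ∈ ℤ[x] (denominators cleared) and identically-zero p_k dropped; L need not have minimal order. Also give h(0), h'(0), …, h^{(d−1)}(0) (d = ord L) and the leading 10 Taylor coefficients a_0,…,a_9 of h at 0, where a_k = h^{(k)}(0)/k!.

f: a_k = 3, 12, 24, 32, 32, 128/5, 256/15, 1024/105, 512/105, 2048/945, …
g: a_k = -3, -6, 6, -12, 30, -84, 252, -792, 2574, -8580, …
Sum ⇒ L₀ = lclm(L_f,L_g) in ℚ(x)⟨Dx⟩.
Integrate: L := L₀·Dx.
L = (24 + 64·x)·Dx + (-10 - 64·x - 128·x^2)·Dx^2 + (1 + 12·x + 32·x^2)·Dx^3  (order 3).
h: a_k = 0, 0, 3, 10, 5, 62/5, -146/15, 4036/105, -10267/105, 270782/945, …
ICs: h(0) = 0, h′(0) = 0, h′′(0) = 6.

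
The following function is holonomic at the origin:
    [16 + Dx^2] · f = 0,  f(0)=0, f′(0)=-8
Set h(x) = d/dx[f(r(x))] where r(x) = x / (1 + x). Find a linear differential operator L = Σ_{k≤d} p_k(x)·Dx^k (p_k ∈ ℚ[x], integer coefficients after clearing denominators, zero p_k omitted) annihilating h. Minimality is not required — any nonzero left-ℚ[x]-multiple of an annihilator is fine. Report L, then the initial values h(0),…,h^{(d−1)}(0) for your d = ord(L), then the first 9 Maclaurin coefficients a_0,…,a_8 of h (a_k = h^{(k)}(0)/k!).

L = (22 + 12·x + 6·x^2) + (6 + 18·x + 18·x^2 + 6·x^3)·Dx + (1 + 4·x + 6·x^2 + 4·x^3 + x^4)·Dx^2  (order 2).
h: a_k = -8, 16, 40, -224, 1544/3, -720, 19688/45, 40256/45, -240824/63, …
ICs: h(0) = -8, h′(0) = 16.

f: a_k = 0, -8, 0, 64/3, 0, -256/15, 0, 2048/315, 0, …
f∘r: x↦r, Dx↦Dx/r' in L_f ⇒ L₀.
h₀' ⇒ L via d/dx closure of L₀.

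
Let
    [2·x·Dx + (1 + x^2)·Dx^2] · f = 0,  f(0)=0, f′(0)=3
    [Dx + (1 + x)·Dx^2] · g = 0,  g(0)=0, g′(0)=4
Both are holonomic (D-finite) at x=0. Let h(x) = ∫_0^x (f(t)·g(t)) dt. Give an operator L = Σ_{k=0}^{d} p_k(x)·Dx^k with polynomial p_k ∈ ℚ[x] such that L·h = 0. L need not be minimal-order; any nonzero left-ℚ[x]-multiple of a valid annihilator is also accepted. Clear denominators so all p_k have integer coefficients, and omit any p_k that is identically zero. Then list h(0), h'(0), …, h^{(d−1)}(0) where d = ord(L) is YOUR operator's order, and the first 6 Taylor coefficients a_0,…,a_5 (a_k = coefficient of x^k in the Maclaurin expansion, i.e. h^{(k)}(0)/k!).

L = (24 + 44·x + 80·x^2 + 156·x^3 + 120·x^4 + 52·x^5 + 4·x^7)·Dx^2 + (18 + 124·x + 308·x^2 + 484·x^3 + 544·x^4 + 372·x^5 + 140·x^6 + 12·x^7 + 14·x^8)·Dx^3 + (12 + 64·x + 192·x^2 + 312·x^3 + 360·x^4 + 312·x^5 + 192·x^6 + 72·x^7 + 12·x^8 + 8·x^9)·Dx^4 + (5 + 18·x + 37·x^2 + 56·x^3 + 66·x^4 + 60·x^5 + 42·x^6 + 24·x^7 + 9·x^8 + 2·x^9 + x^10)·Dx^5  (order 5).
h: a_k = 0, 0, 0, 4, -3/2, 0, …
ICs: h(0) = 0, h′(0) = 0, h′′(0) = 0, h′′′(0) = 24, h′′′′(0) = -36.

f: a_k = 0, 3, 0, -1, 0, 3/5, …
g: a_k = 0, 4, -2, 4/3, -1, 4/5, …
Product ⇒ symmetric product L₀, ord ≤ 4.
Integrate: L := L₀·Dx.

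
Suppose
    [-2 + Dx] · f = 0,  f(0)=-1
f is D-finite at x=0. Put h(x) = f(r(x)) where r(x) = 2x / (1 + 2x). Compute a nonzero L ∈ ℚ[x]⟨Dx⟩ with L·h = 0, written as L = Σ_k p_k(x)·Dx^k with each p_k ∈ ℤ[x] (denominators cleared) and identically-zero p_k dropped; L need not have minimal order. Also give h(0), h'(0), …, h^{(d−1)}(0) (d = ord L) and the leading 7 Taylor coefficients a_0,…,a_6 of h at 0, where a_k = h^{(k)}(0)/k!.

f: a_k = -1, -2, -2, -4/3, -2/3, -4/15, -4/45, …
h₀=f(r): pull back L_f along r ⇒ L₀.
L = -4 + (1 + 4·x + 4·x^2)·Dx  (order 1).
h: a_k = -1, -4, 0, 16/3, -32/3, 64/5, -256/45, …
ICs: h(0) = -1.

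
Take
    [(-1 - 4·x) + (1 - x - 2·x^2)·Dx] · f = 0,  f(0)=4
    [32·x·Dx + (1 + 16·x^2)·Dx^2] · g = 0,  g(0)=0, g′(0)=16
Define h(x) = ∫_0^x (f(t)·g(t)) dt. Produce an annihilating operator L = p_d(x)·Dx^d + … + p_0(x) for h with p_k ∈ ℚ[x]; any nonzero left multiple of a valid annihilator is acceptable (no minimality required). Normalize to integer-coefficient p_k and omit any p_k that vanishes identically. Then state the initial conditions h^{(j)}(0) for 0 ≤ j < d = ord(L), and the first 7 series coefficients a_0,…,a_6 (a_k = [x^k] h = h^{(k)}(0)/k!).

L = (4 + 32·x + 192·x^2)·Dx + (2 - 24·x + 64·x^2 + 192·x^3)·Dx^2 + (-1 + x - 14·x^2 + 16·x^3 + 32·x^4)·Dx^3  (order 3).
h: a_k = 0, 0, 32, 64/3, -112/3, -64/15, 2464/5, …
ICs: h(0) = 0, h′(0) = 0, h′′(0) = 64.

f: a_k = 4, 4, 12, 20, 44, 84, 172, …
g: a_k = 0, 16, 0, -256/3, 0, 4096/5, 0, …
Sym-product of L_f,L_g gives L₀ (≤ ord 2).
h=∫h₀ ⇒ L = L₀·Dx.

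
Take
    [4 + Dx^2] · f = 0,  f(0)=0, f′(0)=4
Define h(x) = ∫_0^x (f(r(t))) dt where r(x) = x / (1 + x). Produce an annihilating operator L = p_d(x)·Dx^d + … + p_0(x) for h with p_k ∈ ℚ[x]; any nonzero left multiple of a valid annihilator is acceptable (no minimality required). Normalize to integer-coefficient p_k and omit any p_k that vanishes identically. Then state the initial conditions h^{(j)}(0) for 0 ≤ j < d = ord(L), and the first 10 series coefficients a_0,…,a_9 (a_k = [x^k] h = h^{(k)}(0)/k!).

L = 4·Dx + (2 + 6·x + 6·x^2 + 2·x^3)·Dx^2 + (1 + 4·x + 6·x^2 + 4·x^3 + x^4)·Dx^3  (order 3).
h: a_k = 0, 0, 2, -4/3, 1/3, 4/5, -86/45, 20/7, -2209/630, 1516/405, …
ICs: h(0) = 0, h′(0) = 0, h′′(0) = 4.

f: a_k = 0, 4, 0, -8/3, 0, 8/15, 0, -16/315, 0, 8/2835, …
f∘r: x↦r, Dx↦Dx/r' in L_f ⇒ L₀.
h=∫₀ˣh₀: take L = L₀·Dx.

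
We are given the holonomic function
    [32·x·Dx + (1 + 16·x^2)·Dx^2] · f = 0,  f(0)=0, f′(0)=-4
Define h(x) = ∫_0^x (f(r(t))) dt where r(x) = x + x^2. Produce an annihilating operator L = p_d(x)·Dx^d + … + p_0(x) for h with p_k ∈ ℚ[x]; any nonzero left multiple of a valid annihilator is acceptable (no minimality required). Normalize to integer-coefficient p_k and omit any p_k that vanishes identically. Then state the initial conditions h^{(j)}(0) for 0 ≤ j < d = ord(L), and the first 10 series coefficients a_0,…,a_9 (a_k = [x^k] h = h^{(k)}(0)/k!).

L = (-2 + 32·x + 128·x^2 + 192·x^3 + 96·x^4)·Dx^2 + (1 + 2·x + 16·x^2 + 64·x^3 + 80·x^4 + 32·x^5)·Dx^3  (order 3).
h: a_k = 0, 0, -2, -4/3, 16/3, 64/5, -352/15, -3008/21, 256/7, 14336/9, …
ICs: h(0) = 0, h′(0) = 0, h′′(0) = -4.

f: a_k = 0, -4, 0, 64/3, 0, -1024/5, 0, 16384/7, 0, -262144/9, …
Change of var in L_f (x↦r) gives L₀.
h=∫₀ˣh₀: take L = L₀·Dx.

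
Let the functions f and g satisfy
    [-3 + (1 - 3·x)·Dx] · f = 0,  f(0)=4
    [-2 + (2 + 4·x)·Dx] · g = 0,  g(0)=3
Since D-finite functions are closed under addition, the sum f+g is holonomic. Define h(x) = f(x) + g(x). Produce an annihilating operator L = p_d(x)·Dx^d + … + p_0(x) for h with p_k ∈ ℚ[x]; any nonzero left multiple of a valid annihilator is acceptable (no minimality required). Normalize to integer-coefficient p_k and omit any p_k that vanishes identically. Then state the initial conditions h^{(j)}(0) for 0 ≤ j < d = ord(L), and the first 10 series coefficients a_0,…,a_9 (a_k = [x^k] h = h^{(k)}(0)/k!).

L = (-42 - 54·x) + (38 + 132·x + 162·x^2)·Dx + (-4 - 14·x + 42·x^2 + 108·x^3)·Dx^2  (order 2).
h: a_k = 7, 15, 69/2, 219/2, 2577/8, 7797/8, 46593/16, 140067/16, 3357945/128, 10079841/128, …
ICs: h(0) = 7, h′(0) = 15.

f: a_k = 4, 12, 36, 108, 324, 972, 2916, 8748, 26244, 78732, …
g: a_k = 3, 3, -3/2, 3/2, -15/8, 21/8, -63/16, 99/16, -1287/128, 2145/128, …
h₀=f+g: left-lcm gives L₀, ord ≤ 2.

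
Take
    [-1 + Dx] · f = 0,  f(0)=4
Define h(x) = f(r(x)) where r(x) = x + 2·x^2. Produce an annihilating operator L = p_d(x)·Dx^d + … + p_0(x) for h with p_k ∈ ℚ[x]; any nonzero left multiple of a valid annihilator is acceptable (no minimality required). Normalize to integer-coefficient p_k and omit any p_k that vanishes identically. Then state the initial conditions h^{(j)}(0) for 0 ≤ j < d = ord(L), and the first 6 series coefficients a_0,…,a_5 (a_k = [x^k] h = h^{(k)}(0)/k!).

L = (-1 - 4·x) + Dx  (order 1).
h: a_k = 4, 4, 10, 26/3, 73/6, 281/30, …
ICs: h(0) = 4.

f: a_k = 4, 4, 2, 2/3, 1/6, 1/30, …
Substitute x→r, Dx→(1/r')Dx; clear ⇒ L₀.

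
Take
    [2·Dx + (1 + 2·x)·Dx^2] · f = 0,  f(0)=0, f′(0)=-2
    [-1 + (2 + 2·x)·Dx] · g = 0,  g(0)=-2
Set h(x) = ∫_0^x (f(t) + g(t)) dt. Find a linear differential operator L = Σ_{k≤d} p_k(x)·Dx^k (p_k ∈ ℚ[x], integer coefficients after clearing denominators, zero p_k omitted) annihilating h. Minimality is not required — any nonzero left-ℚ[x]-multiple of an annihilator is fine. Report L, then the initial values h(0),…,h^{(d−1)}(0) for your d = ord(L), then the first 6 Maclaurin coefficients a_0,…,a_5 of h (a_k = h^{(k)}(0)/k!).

L = (10 + 4·x)·Dx^2 + (29 + 52·x + 20·x^2)·Dx^3 + (6 + 22·x + 24·x^2 + 8·x^3)·Dx^4  (order 4).
h: a_k = 0, -2, -3/2, 3/4, -67/96, 261/320, …
ICs: h(0) = 0, h′(0) = -2, h′′(0) = -3, h′′′(0) = 9/2.

f: a_k = 0, -2, 2, -8/3, 4, -32/5, …
g: a_k = -2, -1, 1/4, -1/8, 5/64, -7/128, …
Sum ⇒ L₀ = lclm(L_f,L_g) in ℚ(x)⟨Dx⟩.
h=∫₀ˣh₀: take L = L₀·Dx.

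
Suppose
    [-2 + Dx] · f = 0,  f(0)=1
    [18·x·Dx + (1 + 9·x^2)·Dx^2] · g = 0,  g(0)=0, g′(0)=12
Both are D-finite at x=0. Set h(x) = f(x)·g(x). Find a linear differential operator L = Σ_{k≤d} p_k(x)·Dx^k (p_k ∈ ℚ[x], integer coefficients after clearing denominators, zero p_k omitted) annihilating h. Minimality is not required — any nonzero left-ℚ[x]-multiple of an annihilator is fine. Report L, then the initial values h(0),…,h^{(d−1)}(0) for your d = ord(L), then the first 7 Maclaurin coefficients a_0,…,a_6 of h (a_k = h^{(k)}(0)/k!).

L = (4 - 36·x + 36·x^2) + (-4 + 18·x - 36·x^2)·Dx + (1 + 9·x^2)·Dx^2  (order 2).
h: a_k = 0, 12, 24, -12, -56, 652/5, 344, …
ICs: h(0) = 0, h′(0) = 12.

f: a_k = 1, 2, 2, 4/3, 2/3, 4/15, 4/45, …
g: a_k = 0, 12, 0, -36, 0, 972/5, 0, …
Product ⇒ symmetric product L₀, ord ≤ 2.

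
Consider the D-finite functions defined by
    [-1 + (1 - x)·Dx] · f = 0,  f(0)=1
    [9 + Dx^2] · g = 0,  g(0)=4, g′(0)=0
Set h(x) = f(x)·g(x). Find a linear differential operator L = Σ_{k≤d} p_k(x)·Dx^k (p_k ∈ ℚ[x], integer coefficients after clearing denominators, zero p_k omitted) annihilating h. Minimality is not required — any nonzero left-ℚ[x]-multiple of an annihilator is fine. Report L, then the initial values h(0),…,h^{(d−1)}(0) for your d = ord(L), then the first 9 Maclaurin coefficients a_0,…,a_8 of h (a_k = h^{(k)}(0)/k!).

L = (-9 + 9·x) + 2·Dx + (-1 + x)·Dx^2  (order 2).
h: a_k = 4, 4, -14, -14, -1/2, -1/2, -91/20, -91/20, -4367/1120, …
ICs: h(0) = 4, h′(0) = 4.

f: a_k = 1, 1, 1, 1, 1, 1, 1, 1, 1, …
g: a_k = 4, 0, -18, 0, 27/2, 0, -81/20, 0, 729/1120, …
f·g: L₀ = L_f ⊗_s L_g, ord ≤ 1·2.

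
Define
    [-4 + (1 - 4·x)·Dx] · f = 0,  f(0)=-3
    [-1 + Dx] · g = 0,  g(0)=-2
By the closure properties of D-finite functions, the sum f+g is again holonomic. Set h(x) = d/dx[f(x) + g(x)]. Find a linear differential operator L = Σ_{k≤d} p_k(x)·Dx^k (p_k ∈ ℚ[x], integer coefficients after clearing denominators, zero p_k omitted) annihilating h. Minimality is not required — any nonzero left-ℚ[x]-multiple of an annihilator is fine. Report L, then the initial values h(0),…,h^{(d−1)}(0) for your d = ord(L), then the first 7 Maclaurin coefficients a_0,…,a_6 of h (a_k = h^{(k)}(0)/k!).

f: a_k = -3, -12, -48, -192, -768, -3072, -12288, …
g: a_k = -2, -2, -1, -1/3, -1/12, -1/60, -1/360, …
f+g: L₀ = lclm(L_f,L_g), ord ≤ 1+1.
h₀' ⇒ L via d/dx closure of L₀.
L = (88 + 32·x) + (-95 - 8·x + 16·x^2)·Dx + (7 - 24·x - 16·x^2)·Dx^2  (order 2).
h: a_k = -14, -98, -577, -9217/3, -184321/12, -4423681/60, -123863041/360, …
ICs: h(0) = -14, h′(0) = -98.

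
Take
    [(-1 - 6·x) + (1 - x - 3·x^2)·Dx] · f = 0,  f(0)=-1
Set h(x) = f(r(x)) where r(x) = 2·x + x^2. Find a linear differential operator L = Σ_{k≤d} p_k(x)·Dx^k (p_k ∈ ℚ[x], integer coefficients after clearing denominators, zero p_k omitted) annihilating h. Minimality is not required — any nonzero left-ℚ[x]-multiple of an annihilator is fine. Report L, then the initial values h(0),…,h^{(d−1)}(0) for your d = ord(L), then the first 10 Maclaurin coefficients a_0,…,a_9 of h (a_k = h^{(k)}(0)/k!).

L = (2 + 26·x + 36·x^2 + 12·x^3) + (-1 + 2·x + 13·x^2 + 12·x^3 + 3·x^4)·Dx  (order 1).
h: a_k = -1, -2, -17, -72, -392, -1930, -9871, -49752, -252163, -1275344, …
ICs: h(0) = -1.

f: a_k = -1, -1, -4, -7, -19, -40, -97, -217, -508, -1159, …
L₀ from L_f via x↦r, Dx↦r'^{-1}Dx.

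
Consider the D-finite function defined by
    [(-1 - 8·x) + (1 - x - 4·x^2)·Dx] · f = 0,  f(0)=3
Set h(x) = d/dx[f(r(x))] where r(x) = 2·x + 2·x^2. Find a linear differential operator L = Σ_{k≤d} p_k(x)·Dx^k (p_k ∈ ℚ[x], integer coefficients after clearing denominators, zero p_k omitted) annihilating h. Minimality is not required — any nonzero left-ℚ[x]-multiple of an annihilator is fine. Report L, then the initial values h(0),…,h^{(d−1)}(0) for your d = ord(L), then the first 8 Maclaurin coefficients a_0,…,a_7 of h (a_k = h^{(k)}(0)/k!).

L = (22 + 204·x + 1260·x^2 + 4672·x^3 + 8736·x^4 + 7680·x^5 + 2560·x^6) + (-1 - 16·x + 6·x^2 + 420·x^3 + 1520·x^4 + 2400·x^5 + 1792·x^6 + 512·x^7)·Dx  (order 1).
h: a_k = 6, 132, 1008, 8400, 62280, 447120, 3120768, 21321600, …
ICs: h(0) = 6.

f: a_k = 3, 3, 15, 27, 87, 195, 543, 1323, …
L₀ from L_f via x↦r, Dx↦r'^{-1}Dx.
Derive L from L₀ (diff closure).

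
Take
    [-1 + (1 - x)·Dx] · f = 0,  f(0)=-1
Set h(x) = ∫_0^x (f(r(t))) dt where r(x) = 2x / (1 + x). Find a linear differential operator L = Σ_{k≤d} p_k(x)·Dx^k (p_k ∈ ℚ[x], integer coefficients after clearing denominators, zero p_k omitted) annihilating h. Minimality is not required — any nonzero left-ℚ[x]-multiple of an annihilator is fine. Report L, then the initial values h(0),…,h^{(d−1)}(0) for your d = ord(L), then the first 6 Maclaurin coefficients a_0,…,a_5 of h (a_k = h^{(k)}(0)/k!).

f: a_k = -1, -1, -1, -1, -1, -1, …
h₀=f(r): pull back L_f along r ⇒ L₀.
∫: right-multiply L₀ by Dx.
L = 2·Dx + (-1 + x^2)·Dx^2  (order 2).
h: a_k = 0, -1, -1, -2/3, -1/2, -2/5, …
ICs: h(0) = 0, h′(0) = -1.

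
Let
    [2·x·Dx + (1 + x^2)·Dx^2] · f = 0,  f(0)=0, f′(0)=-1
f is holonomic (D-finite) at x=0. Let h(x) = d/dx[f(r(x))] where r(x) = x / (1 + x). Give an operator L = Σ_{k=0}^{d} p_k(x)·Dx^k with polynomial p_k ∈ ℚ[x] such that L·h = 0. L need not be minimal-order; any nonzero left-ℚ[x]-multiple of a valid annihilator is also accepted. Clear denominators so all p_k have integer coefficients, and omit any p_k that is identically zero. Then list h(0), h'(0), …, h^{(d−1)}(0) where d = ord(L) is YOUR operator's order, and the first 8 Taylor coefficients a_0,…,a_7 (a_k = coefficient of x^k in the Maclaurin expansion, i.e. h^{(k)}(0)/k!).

L = (2 + 4·x) + (1 + 2·x + 2·x^2)·Dx  (order 1).
h: a_k = -1, 2, -2, 0, 4, -8, 8, 0, …
ICs: h(0) = -1.

f: a_k = 0, -1, 0, 1/3, 0, -1/5, 0, 1/7, …
L₀ from L_f via x↦r, Dx↦r'^{-1}Dx.
h=h₀': d/dx-closure on L₀ ⇒ L.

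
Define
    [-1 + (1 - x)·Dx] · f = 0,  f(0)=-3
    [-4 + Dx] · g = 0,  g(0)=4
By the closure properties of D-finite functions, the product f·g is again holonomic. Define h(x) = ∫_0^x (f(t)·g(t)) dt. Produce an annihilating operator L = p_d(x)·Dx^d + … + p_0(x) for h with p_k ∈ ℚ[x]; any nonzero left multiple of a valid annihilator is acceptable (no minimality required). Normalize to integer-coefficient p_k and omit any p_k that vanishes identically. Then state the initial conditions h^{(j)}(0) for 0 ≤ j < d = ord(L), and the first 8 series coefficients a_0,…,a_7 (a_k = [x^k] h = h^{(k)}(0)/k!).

L = (5 - 4·x)·Dx + (-1 + x)·Dx^2  (order 2).
h: a_k = 0, -12, -30, -52, -71, -412/5, -1286/15, -1748/21, …
ICs: h(0) = 0, h′(0) = -12.

f: a_k = -3, -3, -3, -3, -3, -3, -3, -3, …
g: a_k = 4, 16, 32, 128/3, 128/3, 512/15, 1024/45, 4096/315, …
L₀ := L_f ⊗_s L_g (sym. prod.), ord ≤ 1.
h=∫h₀ ⇒ L = L₀·Dx.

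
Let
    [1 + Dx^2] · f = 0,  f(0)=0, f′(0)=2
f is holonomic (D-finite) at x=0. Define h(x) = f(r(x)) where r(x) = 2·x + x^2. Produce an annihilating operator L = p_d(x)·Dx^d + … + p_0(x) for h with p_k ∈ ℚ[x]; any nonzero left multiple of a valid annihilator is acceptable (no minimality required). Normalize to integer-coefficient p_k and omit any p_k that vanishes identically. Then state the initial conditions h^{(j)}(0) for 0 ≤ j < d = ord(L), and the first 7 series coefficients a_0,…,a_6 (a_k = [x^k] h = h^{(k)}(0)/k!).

L = (4 + 12·x + 12·x^2 + 4·x^3) - Dx + (1 + x)·Dx^2  (order 2).
h: a_k = 0, 4, 2, -8/3, -4, -22/15, 1, …
ICs: h(0) = 0, h′(0) = 4.

f: a_k = 0, 2, 0, -1/3, 0, 1/60, 0, …
h₀=f(r): pull back L_f along r ⇒ L₀.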